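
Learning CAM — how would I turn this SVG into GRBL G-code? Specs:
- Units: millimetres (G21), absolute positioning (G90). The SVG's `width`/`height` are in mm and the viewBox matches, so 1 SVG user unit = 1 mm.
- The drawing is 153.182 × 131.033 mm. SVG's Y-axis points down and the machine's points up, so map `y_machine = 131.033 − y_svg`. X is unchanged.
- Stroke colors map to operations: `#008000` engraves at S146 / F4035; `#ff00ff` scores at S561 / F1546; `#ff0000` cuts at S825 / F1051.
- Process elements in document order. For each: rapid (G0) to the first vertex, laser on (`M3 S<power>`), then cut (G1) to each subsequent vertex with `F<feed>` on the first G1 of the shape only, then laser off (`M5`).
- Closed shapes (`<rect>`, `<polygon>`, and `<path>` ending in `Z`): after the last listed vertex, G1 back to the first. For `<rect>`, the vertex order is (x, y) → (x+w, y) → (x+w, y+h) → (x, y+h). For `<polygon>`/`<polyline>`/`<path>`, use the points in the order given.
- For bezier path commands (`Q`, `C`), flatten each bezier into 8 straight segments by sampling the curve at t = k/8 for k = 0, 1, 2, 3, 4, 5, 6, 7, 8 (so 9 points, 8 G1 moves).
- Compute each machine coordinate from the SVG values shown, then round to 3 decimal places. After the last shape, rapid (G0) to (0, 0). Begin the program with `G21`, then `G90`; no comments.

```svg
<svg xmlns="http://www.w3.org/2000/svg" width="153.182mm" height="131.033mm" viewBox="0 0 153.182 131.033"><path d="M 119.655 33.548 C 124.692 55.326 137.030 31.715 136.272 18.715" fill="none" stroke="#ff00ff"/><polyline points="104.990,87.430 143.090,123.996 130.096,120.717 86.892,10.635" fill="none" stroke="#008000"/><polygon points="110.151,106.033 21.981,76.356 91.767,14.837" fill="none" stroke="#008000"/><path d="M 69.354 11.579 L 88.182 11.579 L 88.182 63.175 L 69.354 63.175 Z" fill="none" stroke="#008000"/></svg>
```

Since the viewBox matches the mm dimensions, user units are millimetres directly. The only transform is the Y-flip y_m = 131.033 − y_svg.

Shape 1 is a cubic bezier drawn with `<path>`. Its stroke #ff00ff means score at S561, F1546. After flipping Y the toolpath is (119.655,97.485) → (121.846,91.336) → (124.483,88.787) → (127.326,89.180) → (130.137,91.860) → (132.675,96.170) → (134.704,101.453) → (135.982,107.055) → (136.272,112.318).

Shape 2 is a open polyline drawn with `<polyline>`. Its stroke #008000 means engrave at S146, F4035. After flipping Y the toolpath is (104.990,43.603) → (143.090,7.037) → (130.096,10.316) → (86.892,120.398).

Shape 3 is a regular polygon drawn with `<polygon>`. Its stroke #008000 means engrave at S146, F4035. After flipping Y the toolpath is (110.151,25.000) → (21.981,54.677) → (91.767,116.196) → (110.151,25.000), returning to the start.

Shape 4 is a rectangle drawn with `<path>`. Its stroke #008000 means engrave at S146, F4035. After flipping Y the toolpath is (69.354,119.454) → (88.182,119.454) → (88.182,67.858) → (69.354,67.858) → (69.354,119.454), returning to the start.

G21
G90
G0 X119.655 Y97.485
M3 S561
G1 X121.846 Y91.336 F1546
G1 X124.483 Y88.787
G1 X127.326 Y89.180
G1 X130.137 Y91.860
G1 X132.675 Y96.170
G1 X134.704 Y101.453
G1 X135.982 Y107.055
G1 X136.272 Y112.318
M5
G0 X104.990 Y43.603
M3 S146
G1 X143.090 Y7.037 F4035
G1 X130.096 Y10.316
G1 X86.892 Y120.398
M5
G0 X110.151 Y25.000
M3 S146
G1 X21.981 Y54.677 F4035
G1 X91.767 Y116.196
G1 X110.151 Y25.000
M5
G0 X69.354 Y119.454
M3 S146
G1 X88.182 Y119.454 F4035
G1 X88.182 Y67.858
G1 X69.354 Y67.858
G1 X69.354 Y119.454
M5
G0 X0.000 Y0.000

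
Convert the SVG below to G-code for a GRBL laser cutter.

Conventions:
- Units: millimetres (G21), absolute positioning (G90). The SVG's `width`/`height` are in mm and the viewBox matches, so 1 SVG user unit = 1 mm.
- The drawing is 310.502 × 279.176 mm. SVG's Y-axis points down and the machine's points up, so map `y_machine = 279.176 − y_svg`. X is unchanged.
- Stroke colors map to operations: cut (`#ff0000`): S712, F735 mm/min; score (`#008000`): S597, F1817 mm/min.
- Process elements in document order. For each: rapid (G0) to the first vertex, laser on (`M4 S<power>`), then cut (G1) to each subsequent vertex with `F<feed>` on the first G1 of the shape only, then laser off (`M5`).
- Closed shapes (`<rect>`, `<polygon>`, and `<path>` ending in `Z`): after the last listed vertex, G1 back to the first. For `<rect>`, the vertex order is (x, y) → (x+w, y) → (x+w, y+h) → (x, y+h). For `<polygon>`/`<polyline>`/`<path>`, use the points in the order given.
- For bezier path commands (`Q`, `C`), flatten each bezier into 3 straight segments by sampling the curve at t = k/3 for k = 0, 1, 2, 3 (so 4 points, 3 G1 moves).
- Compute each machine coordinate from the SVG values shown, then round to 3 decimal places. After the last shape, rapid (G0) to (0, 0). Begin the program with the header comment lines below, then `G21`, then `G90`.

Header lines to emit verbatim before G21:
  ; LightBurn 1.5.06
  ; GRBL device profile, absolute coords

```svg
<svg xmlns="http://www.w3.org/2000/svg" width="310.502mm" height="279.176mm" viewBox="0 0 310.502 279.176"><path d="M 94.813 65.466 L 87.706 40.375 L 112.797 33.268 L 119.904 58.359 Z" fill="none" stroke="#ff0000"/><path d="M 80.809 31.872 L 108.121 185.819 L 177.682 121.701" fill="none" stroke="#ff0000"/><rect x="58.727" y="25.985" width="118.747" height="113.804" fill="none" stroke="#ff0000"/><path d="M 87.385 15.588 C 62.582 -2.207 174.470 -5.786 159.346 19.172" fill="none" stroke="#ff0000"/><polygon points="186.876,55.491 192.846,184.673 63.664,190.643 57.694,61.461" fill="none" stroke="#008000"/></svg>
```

; LightBurn 1.5.06
; GRBL device profile, absolute coords
G21
G90
G0 X94.813 Y213.710
M4 S712
G1 X87.706 Y238.801 F735
G1 X112.797 Y245.908
G1 X119.904 Y220.817
G1 X94.813 Y213.710
M5
G0 X80.809 Y247.304
M4 S712
G1 X108.121 Y93.357 F735
G1 X177.682 Y157.475
M5
G0 X58.727 Y253.191
M4 S712
G1 X177.474 Y253.191 F735
G1 X177.474 Y139.387
G1 X58.727 Y139.387
G1 X58.727 Y253.191
M5
G0 X87.385 Y263.588
M4 S712
G1 X98.379 Y276.114 F735
G1 X141.899 Y275.980
G1 X159.346 Y260.004
M5
G0 X186.876 Y223.685
M4 S597
G1 X192.846 Y94.503 F1817
G1 X63.664 Y88.533
G1 X57.694 Y217.715
G1 X186.876 Y223.685
M5
G0 X0.000 Y0.000

Since the viewBox matches the mm dimensions, user units are millimetres directly. The only transform is the Y-flip y_m = 279.176 − y_svg.

Shape 1 is a regular polygon drawn with `<path>`. Its stroke #ff0000 means cut at S712, F735. After flipping Y the toolpath is (94.813,213.710) → (87.706,238.801) → (112.797,245.908) → (119.904,220.817) → (94.813,213.710), returning to the start.

Shape 2 is a open polyline drawn with `<path>`. Its stroke #ff0000 means cut at S712, F735. After flipping Y the toolpath is (80.809,247.304) → (108.121,93.357) → (177.682,157.475).

Shape 3 is a rectangle drawn with `<rect>`. Its stroke #ff0000 means cut at S712, F735. After flipping Y the toolpath is (58.727,253.191) → (177.474,253.191) → (177.474,139.387) → (58.727,139.387) → (58.727,253.191), returning to the start.

Shape 4 is a cubic bezier drawn with `<path>`. Its stroke #ff0000 means cut at S712, F735. After flipping Y the toolpath is (87.385,263.588) → (98.379,276.114) → (141.899,275.980) → (159.346,260.004).

Shape 5 is a regular polygon drawn with `<polygon>`. Its stroke #008000 means score at S597, F1817. After flipping Y the toolpath is (186.876,223.685) → (192.846,94.503) → (63.664,88.533) → (57.694,217.715) → (186.876,223.685), returning to the start.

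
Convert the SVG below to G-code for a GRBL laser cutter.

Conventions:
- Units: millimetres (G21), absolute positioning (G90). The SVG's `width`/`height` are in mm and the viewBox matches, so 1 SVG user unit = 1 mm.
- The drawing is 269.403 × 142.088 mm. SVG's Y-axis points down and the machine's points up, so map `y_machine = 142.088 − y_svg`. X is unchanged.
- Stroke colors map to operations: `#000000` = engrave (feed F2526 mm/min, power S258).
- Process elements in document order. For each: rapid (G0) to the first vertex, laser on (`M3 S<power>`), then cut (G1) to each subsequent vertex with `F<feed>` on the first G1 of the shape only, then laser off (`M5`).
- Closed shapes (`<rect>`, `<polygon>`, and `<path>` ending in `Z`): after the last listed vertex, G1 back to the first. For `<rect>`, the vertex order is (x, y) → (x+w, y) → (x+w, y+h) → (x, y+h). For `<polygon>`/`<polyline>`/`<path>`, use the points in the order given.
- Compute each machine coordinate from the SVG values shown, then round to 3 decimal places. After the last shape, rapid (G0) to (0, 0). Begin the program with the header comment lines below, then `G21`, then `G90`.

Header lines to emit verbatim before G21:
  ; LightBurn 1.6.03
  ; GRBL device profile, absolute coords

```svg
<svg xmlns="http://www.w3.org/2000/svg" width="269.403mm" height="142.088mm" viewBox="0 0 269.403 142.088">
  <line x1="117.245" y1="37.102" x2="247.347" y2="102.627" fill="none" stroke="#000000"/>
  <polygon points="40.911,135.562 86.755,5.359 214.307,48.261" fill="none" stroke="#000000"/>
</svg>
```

; LightBurn 1.6.03
; GRBL device profile, absolute coords
G21
G90
G0 X117.245 Y104.986
M3 S258
G1 X247.347 Y39.461 F2526
M5
G0 X40.911 Y6.526
M3 S258
G1 X86.755 Y136.729 F2526
G1 X214.307 Y93.827
G1 X40.911 Y6.526
M5
G0 X0.000 Y0.000

viewBox `0 0 269.403 142.088` with mm width/height → 1 unit = 1 mm. Flip: y_m = 142.088 − y_svg.

**Shape 1** — `<line>` line segment, stroke `#000000` → engrave (S258, F2526). Machine vertices: (117.245,104.986) → (247.347,39.461). Open path.

**Shape 2** — `<polygon>` closed polygon, stroke `#000000` → engrave (S258, F2526). Machine vertices: (40.911,6.526) → (86.755,136.729) → (214.307,93.827) → (40.911,6.526). Closed: final G1 returns to the first vertex.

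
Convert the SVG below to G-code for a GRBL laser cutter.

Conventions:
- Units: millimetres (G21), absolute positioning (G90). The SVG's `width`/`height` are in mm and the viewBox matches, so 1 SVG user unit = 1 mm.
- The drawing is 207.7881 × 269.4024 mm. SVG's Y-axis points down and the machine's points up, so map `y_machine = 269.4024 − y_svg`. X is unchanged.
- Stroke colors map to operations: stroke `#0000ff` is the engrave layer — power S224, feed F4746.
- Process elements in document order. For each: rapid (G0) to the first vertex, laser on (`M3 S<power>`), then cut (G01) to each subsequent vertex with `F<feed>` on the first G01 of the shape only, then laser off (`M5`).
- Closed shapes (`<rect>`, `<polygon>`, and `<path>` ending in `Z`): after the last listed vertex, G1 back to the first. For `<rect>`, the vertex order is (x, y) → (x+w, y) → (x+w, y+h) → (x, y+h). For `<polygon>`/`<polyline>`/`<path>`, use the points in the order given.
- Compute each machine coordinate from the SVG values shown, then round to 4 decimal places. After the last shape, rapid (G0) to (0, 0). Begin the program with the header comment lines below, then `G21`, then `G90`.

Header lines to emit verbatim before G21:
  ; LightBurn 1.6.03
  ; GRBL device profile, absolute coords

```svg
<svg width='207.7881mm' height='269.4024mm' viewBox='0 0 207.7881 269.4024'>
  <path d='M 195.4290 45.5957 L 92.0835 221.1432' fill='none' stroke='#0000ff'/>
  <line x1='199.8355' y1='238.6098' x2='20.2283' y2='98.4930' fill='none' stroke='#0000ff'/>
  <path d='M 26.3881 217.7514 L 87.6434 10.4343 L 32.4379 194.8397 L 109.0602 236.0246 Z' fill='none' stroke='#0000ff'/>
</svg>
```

Since the viewBox matches the mm dimensions, user units are millimetres directly. The only transform is the Y-flip y_m = 269.4024 − y_svg.

Shape 1 is a line segment drawn with `<path>`. Its stroke #0000ff means engrave at S224, F4746. After flipping Y the toolpath is (195.4290,223.8067) → (92.0835,48.2592).

Shape 2 is a line segment drawn with `<line>`. Its stroke #0000ff means engrave at S224, F4746. After flipping Y the toolpath is (199.8355,30.7926) → (20.2283,170.9094).

Shape 3 is a closed polygon drawn with `<path>`. Its stroke #0000ff means engrave at S224, F4746. After flipping Y the toolpath is (26.3881,51.6510) → (87.6434,258.9681) → (32.4379,74.5627) → (109.0602,33.3778) → (26.3881,51.6510), returning to the start.

; LightBurn 1.6.03
; GRBL device profile, absolute coords
G21
G90
G0 X195.4290 Y223.8067
M3 S224
G01 X92.0835 Y48.2592 F4746
M5
G0 X199.8355 Y30.7926
M3 S224
G01 X20.2283 Y170.9094 F4746
M5
G0 X26.3881 Y51.6510
M3 S224
G01 X87.6434 Y258.9681 F4746
G01 X32.4379 Y74.5627
G01 X109.0602 Y33.3778
G01 X26.3881 Y51.6510
M5
G0 X0.0000 Y0.0000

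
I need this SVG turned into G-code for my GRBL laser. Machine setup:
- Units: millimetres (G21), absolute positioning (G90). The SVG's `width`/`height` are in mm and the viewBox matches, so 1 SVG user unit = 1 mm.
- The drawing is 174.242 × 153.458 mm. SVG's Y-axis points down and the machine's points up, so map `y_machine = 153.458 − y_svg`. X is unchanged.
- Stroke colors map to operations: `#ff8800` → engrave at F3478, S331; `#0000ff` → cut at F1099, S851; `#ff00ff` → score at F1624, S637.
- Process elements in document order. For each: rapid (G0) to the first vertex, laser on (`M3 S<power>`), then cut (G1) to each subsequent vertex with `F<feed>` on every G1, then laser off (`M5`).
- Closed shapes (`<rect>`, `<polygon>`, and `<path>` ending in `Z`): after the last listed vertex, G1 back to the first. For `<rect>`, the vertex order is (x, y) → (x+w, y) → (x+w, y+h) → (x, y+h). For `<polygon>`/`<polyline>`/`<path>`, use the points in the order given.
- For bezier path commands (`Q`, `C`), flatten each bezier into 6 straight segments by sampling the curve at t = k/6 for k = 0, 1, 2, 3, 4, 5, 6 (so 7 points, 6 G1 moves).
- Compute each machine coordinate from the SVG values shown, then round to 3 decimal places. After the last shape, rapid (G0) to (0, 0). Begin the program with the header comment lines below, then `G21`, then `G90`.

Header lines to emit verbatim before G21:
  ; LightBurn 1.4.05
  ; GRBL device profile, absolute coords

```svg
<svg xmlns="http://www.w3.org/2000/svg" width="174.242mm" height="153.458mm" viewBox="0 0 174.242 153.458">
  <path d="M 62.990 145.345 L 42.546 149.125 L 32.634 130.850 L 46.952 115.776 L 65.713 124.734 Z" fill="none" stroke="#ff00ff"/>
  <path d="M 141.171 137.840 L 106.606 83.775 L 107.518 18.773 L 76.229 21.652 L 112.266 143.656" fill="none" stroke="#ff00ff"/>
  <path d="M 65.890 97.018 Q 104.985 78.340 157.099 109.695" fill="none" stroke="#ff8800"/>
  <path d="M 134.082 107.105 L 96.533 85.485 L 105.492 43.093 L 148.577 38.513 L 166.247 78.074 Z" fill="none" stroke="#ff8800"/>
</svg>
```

; LightBurn 1.4.05
; GRBL device profile, absolute coords
G21
G90
G0 X62.990 Y8.113
M3 S637
G1 X42.546 Y4.333 F1624
G1 X32.634 Y22.608 F1624
G1 X46.952 Y37.682 F1624
G1 X65.713 Y28.724 F1624
G1 X62.990 Y8.113 F1624
M5
G0 X141.171 Y15.618
M3 S637
G1 X106.606 Y69.683 F1624
G1 X107.518 Y134.685 F1624
G1 X76.229 Y131.806 F1624
G1 X112.266 Y9.802 F1624
M5
G0 X65.890 Y56.440
M3 S331
G1 X79.283 Y61.276 F3478
G1 X93.400 Y63.333 F3478
G1 X108.240 Y62.610 F3478
G1 X123.803 Y59.107 F3478
G1 X140.089 Y52.825 F3478
G1 X157.099 Y43.763 F3478
M5
G0 X134.082 Y46.353
M3 S331
G1 X96.533 Y67.973 F3478
G1 X105.492 Y110.365 F3478
G1 X148.577 Y114.945 F3478
G1 X166.247 Y75.384 F3478
G1 X134.082 Y46.353 F3478
M5
G0 X0.000 Y0.000

viewBox `0 0 174.242 153.458` with mm width/height → 1 unit = 1 mm. Flip: y_m = 153.458 − y_svg.

**Shape 1** — `<path>` regular polygon, stroke `#ff00ff` → score (S637, F1624). Machine vertices: (62.990,8.113) → (42.546,4.333) → (32.634,22.608) → (46.952,37.682) → (65.713,28.724) → (62.990,8.113). Closed: final G1 returns to the first vertex.

**Shape 2** — `<path>` open polyline, stroke `#ff00ff` → score (S637, F1624). Machine vertices: (141.171,15.618) → (106.606,69.683) → (107.518,134.685) → (76.229,131.806) → (112.266,9.802). Open path.

**Shape 3** — `<path>` quadratic bezier, stroke `#ff8800` → engrave (S331, F3478). Control points (SVG): P0=(65.890,97.018), P1=(104.985,78.340), P2=(157.099,109.695); sampled at t=k/6. Machine vertices: (65.890,56.440) → (79.283,61.276) → (93.400,63.333) → (108.240,62.610) → (123.803,59.107) → (140.089,52.825) → (157.099,43.763). Open path.

**Shape 4** — `<path>` regular polygon, stroke `#ff8800` → engrave (S331, F3478). Machine vertices: (134.082,46.353) → (96.533,67.973) → (105.492,110.365) → (148.577,114.945) → (166.247,75.384) → (134.082,46.353). Closed: final G1 returns to the first vertex.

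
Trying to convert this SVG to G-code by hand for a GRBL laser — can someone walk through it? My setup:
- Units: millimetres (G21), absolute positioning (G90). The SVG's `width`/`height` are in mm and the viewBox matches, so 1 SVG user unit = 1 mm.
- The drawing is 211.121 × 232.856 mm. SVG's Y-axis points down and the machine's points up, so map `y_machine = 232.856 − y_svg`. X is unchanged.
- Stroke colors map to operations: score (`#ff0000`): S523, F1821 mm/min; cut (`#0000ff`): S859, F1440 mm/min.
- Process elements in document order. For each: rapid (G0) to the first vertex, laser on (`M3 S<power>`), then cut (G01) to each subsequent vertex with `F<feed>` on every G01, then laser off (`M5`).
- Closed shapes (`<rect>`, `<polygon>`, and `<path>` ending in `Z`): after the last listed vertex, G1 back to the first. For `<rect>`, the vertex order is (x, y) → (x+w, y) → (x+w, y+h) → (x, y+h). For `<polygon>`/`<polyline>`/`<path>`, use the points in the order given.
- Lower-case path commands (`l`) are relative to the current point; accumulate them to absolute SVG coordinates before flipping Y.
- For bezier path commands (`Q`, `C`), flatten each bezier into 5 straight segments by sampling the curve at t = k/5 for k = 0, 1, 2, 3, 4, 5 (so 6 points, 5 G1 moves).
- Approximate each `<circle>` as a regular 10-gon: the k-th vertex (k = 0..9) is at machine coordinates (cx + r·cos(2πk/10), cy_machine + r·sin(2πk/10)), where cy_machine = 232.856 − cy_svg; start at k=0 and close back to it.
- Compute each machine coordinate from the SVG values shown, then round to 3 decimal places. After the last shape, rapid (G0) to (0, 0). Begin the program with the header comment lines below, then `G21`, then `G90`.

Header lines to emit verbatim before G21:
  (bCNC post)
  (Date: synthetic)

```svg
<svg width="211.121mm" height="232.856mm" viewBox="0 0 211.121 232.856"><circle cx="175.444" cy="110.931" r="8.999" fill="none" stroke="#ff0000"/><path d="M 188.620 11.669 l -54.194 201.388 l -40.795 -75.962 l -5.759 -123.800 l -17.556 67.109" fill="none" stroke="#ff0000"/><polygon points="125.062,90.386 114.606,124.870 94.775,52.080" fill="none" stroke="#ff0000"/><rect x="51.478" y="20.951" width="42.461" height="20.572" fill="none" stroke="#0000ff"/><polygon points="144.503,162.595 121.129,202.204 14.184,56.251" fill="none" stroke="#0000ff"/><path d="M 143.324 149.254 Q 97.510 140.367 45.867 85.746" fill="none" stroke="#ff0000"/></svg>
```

1 u = 1 mm; y_m = 232.856 − y.

[1] `<circle>` circle, #ff0000→score S523 F1821: (184.443,121.925) → (182.724,127.214) → (178.225,130.484) → (172.663,130.484) → (168.164,127.214) → (166.445,121.925) → (168.164,116.636) → (172.663,113.366) → (178.225,113.366) → (182.724,116.636) → (184.443,121.925) (closed)

[2] `<path>` open polyline, #ff0000→score S523 F1821: (188.620,221.187) → (134.426,19.799) → (93.631,95.761) → (87.872,219.561) → (70.316,152.452)

[3] `<polygon>` closed polygon, #ff0000→score S523 F1821: (125.062,142.470) → (114.606,107.986) → (94.775,180.776) → (125.062,142.470) (closed)

[4] `<rect>` rectangle, #0000ff→cut S859 F1440: (51.478,211.905) → (93.939,211.905) → (93.939,191.333) → (51.478,191.333) → (51.478,211.905) (closed)

[5] `<polygon>` closed polygon, #0000ff→cut S859 F1440: (144.503,70.261) → (121.129,30.652) → (14.184,176.605) → (144.503,70.261) (closed)

[6] `<path>` quadratic bezier, #ff0000→score S523 F1821: (143.324,83.602) → (124.765,88.986) → (105.740,98.029) → (86.249,110.731) → (66.291,127.091) → (45.867,147.110)

(bCNC post)
(Date: synthetic)
G21
G90
G0 X184.443 Y121.925
M3 S523
G01 X182.724 Y127.214 F1821
G01 X178.225 Y130.484 F1821
G01 X172.663 Y130.484 F1821
G01 X168.164 Y127.214 F1821
G01 X166.445 Y121.925 F1821
G01 X168.164 Y116.636 F1821
G01 X172.663 Y113.366 F1821
G01 X178.225 Y113.366 F1821
G01 X182.724 Y116.636 F1821
G01 X184.443 Y121.925 F1821
M5
G0 X188.620 Y221.187
M3 S523
G01 X134.426 Y19.799 F1821
G01 X93.631 Y95.761 F1821
G01 X87.872 Y219.561 F1821
G01 X70.316 Y152.452 F1821
M5
G0 X125.062 Y142.470
M3 S523
G01 X114.606 Y107.986 F1821
G01 X94.775 Y180.776 F1821
G01 X125.062 Y142.470 F1821
M5
G0 X51.478 Y211.905
M3 S859
G01 X93.939 Y211.905 F1440
G01 X93.939 Y191.333 F1440
G01 X51.478 Y191.333 F1440
G01 X51.478 Y211.905 F1440
M5
G0 X144.503 Y70.261
M3 S859
G01 X121.129 Y30.652 F1440
G01 X14.184 Y176.605 F1440
G01 X144.503 Y70.261 F1440
M5
G0 X143.324 Y83.602
M3 S523
G01 X124.765 Y88.986 F1821
G01 X105.740 Y98.029 F1821
G01 X86.249 Y110.731 F1821
G01 X66.291 Y127.091 F1821
G01 X45.867 Y147.110 F1821
M5
G0 X0.000 Y0.000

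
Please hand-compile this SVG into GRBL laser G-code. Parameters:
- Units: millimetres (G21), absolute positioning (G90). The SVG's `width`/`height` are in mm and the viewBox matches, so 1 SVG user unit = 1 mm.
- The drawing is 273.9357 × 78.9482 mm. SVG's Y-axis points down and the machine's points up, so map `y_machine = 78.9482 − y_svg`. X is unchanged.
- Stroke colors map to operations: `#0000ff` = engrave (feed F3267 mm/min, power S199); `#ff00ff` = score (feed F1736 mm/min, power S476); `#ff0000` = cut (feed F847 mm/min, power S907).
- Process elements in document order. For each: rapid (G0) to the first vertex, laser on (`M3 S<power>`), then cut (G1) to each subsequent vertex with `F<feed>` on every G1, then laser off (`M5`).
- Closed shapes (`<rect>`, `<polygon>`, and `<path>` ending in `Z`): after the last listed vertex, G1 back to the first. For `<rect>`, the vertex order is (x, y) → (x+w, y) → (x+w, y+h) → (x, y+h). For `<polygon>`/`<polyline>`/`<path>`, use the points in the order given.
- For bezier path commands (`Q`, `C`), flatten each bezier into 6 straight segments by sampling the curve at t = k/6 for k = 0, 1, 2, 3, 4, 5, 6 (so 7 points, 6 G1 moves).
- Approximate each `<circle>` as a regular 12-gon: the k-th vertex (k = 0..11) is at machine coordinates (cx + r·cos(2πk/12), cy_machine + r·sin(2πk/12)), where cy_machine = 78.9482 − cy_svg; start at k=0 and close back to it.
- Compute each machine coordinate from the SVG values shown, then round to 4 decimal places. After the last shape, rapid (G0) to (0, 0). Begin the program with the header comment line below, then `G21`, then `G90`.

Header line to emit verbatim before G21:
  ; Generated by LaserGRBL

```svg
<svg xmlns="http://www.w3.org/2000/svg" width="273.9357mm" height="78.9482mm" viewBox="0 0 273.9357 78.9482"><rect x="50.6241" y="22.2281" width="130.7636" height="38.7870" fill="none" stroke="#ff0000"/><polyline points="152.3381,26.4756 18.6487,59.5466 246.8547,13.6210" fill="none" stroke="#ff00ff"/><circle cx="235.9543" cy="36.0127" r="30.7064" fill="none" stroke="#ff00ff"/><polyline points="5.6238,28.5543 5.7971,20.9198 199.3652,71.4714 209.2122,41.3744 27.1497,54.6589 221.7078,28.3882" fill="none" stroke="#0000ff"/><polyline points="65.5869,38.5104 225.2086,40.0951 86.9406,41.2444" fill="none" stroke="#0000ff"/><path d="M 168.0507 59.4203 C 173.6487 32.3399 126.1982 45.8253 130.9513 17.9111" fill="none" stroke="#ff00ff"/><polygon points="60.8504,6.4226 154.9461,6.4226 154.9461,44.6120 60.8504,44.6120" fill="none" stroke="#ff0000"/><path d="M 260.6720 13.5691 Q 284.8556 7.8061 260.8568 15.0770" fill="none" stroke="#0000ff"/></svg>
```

1 u = 1 mm; y_m = 78.9482 − y.

[1] `<rect>` rectangle, #ff0000→cut S907 F847: (50.6241,56.7201) → (181.3877,56.7201) → (181.3877,17.9331) → (50.6241,17.9331) → (50.6241,56.7201) (closed)

[2] `<polyline>` open polyline, #ff00ff→score S476 F1736: (152.3381,52.4726) → (18.6487,19.4016) → (246.8547,65.3272)

[3] `<circle>` circle, #ff00ff→score S476 F1736: (266.6607,42.9355) → (262.5468,58.2887) → (251.3075,69.5280) → (235.9543,73.6419) → (220.6011,69.5280) → (209.3618,58.2887) → (205.2479,42.9355) → (209.3618,27.5823) → (220.6011,16.3430) → (235.9543,12.2291) → (251.3075,16.3430) → (262.5468,27.5823) → (266.6607,42.9355) (closed)

[4] `<polyline>` open polyline, #0000ff→engrave S199 F3267: (5.6238,50.3939) → (5.7971,58.0284) → (199.3652,7.4768) → (209.2122,37.5738) → (27.1497,24.2893) → (221.7078,50.5600)

[5] `<polyline>` open polyline, #0000ff→engrave S199 F3267: (65.5869,40.4378) → (225.2086,38.8531) → (86.9406,37.7038)

[6] `<path>` cubic bezier, #ff00ff→score S476 F1736: (168.0507,19.5279) → (166.9163,30.0671) → (159.8641,36.1221) → (149.8178,39.9698) → (139.7012,43.8870) → (132.4378,50.1505) → (130.9513,61.0371)

[7] `<polygon>` rectangle, #ff0000→cut S907 F847: (60.8504,72.5256) → (154.9461,72.5256) → (154.9461,34.3362) → (60.8504,34.3362) → (60.8504,72.5256) (closed)

[8] `<path>` quadratic bezier, #0000ff→engrave S199 F3267: (260.6720,65.3791) → (267.3948,66.9380) → (271.4408,67.7729) → (272.8100,67.8836) → (271.5024,67.2703) → (267.5180,65.9328) → (260.8568,63.8712)

; Generated by LaserGRBL
G21
G90
G0 X50.6241 Y56.7201
M3 S907
G1 X181.3877 Y56.7201 F847
G1 X181.3877 Y17.9331 F847
G1 X50.6241 Y17.9331 F847
G1 X50.6241 Y56.7201 F847
M5
G0 X152.3381 Y52.4726
M3 S476
G1 X18.6487 Y19.4016 F1736
G1 X246.8547 Y65.3272 F1736
M5
G0 X266.6607 Y42.9355
M3 S476
G1 X262.5468 Y58.2887 F1736
G1 X251.3075 Y69.5280 F1736
G1 X235.9543 Y73.6419 F1736
G1 X220.6011 Y69.5280 F1736
G1 X209.3618 Y58.2887 F1736
G1 X205.2479 Y42.9355 F1736
G1 X209.3618 Y27.5823 F1736
G1 X220.6011 Y16.3430 F1736
G1 X235.9543 Y12.2291 F1736
G1 X251.3075 Y16.3430 F1736
G1 X262.5468 Y27.5823 F1736
G1 X266.6607 Y42.9355 F1736
M5
G0 X5.6238 Y50.3939
M3 S199
G1 X5.7971 Y58.0284 F3267
G1 X199.3652 Y7.4768 F3267
G1 X209.2122 Y37.5738 F3267
G1 X27.1497 Y24.2893 F3267
G1 X221.7078 Y50.5600 F3267
M5
G0 X65.5869 Y40.4378
M3 S199
G1 X225.2086 Y38.8531 F3267
G1 X86.9406 Y37.7038 F3267
M5
G0 X168.0507 Y19.5279
M3 S476
G1 X166.9163 Y30.0671 F1736
G1 X159.8641 Y36.1221 F1736
G1 X149.8178 Y39.9698 F1736
G1 X139.7012 Y43.8870 F1736
G1 X132.4378 Y50.1505 F1736
G1 X130.9513 Y61.0371 F1736
M5
G0 X60.8504 Y72.5256
M3 S907
G1 X154.9461 Y72.5256 F847
G1 X154.9461 Y34.3362 F847
G1 X60.8504 Y34.3362 F847
G1 X60.8504 Y72.5256 F847
M5
G0 X260.6720 Y65.3791
M3 S199
G1 X267.3948 Y66.9380 F3267
G1 X271.4408 Y67.7729 F3267
G1 X272.8100 Y67.8836 F3267
G1 X271.5024 Y67.2703 F3267
G1 X267.5180 Y65.9328 F3267
G1 X260.8568 Y63.8712 F3267
M5
G0 X0.0000 Y0.0000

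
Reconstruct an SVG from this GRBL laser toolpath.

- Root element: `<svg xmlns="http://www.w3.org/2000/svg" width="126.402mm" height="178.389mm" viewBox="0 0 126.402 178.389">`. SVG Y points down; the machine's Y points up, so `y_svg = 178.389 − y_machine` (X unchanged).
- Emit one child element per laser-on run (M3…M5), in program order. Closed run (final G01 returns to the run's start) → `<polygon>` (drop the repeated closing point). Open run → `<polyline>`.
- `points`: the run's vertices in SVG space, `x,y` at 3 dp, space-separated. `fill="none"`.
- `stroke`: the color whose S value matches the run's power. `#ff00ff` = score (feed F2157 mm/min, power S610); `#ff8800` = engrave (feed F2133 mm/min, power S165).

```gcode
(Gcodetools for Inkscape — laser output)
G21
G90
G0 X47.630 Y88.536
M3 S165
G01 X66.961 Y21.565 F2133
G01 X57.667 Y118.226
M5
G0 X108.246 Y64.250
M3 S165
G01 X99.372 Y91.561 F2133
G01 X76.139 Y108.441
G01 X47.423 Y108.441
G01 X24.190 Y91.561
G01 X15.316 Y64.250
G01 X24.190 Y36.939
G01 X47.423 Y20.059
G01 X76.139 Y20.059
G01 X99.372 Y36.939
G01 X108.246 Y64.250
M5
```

<svg xmlns="http://www.w3.org/2000/svg" width="126.402mm" height="178.389mm" viewBox="0 0 126.402 178.389">
  <polyline points="47.630,89.853 66.961,156.824 57.667,60.163" fill="none" stroke="#ff8800"/>
  <polygon points="108.246,114.139 99.372,86.828 76.139,69.948 47.423,69.948 24.190,86.828 15.316,114.139 24.190,141.450 47.423,158.330 76.139,158.330 99.372,141.450" fill="none" stroke="#ff8800"/>
</svg>

y_svg = 178.389 − y_m. Every run uses S165, so all elements get stroke `#ff8800` (engrave).

[1] open run; points: 47.630,89.853 66.961,156.824 57.667,60.163

[2] closed run; points: 108.246,114.139 99.372,86.828 76.139,69.948 47.423,69.948 24.190,86.828 15.316,114.139 24.190,141.450 47.423,158.330 76.139,158.330 99.372,141.450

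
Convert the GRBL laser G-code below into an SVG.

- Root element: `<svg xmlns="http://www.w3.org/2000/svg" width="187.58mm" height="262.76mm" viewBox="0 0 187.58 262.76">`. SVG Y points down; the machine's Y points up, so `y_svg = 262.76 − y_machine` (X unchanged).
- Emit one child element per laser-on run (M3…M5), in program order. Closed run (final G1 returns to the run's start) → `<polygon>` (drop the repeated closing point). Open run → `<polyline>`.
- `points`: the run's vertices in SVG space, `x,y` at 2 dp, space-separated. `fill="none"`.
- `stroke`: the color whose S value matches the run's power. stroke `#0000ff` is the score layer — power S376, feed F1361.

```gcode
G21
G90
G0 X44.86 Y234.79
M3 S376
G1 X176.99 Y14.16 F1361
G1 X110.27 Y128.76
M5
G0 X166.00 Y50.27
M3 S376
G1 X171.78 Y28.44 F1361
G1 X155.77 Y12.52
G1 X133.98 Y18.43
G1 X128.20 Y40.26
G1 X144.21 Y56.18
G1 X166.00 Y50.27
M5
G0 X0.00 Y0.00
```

y_svg = 262.76 − y_m. Every run uses S376, so all elements get stroke `#0000ff` (score).

[1] open run; points: 44.86,27.97 176.99,248.60 110.27,134.00

[2] closed run; points: 166.00,212.49 171.78,234.32 155.77,250.24 133.98,244.33 128.20,222.50 144.21,206.58

<svg xmlns="http://www.w3.org/2000/svg" width="187.58mm" height="262.76mm" viewBox="0 0 187.58 262.76">
  <polyline points="44.86,27.97 176.99,248.60 110.27,134.00" fill="none" stroke="#0000ff"/>
  <polygon points="166.00,212.49 171.78,234.32 155.77,250.24 133.98,244.33 128.20,222.50 144.21,206.58" fill="none" stroke="#0000ff"/>
</svg>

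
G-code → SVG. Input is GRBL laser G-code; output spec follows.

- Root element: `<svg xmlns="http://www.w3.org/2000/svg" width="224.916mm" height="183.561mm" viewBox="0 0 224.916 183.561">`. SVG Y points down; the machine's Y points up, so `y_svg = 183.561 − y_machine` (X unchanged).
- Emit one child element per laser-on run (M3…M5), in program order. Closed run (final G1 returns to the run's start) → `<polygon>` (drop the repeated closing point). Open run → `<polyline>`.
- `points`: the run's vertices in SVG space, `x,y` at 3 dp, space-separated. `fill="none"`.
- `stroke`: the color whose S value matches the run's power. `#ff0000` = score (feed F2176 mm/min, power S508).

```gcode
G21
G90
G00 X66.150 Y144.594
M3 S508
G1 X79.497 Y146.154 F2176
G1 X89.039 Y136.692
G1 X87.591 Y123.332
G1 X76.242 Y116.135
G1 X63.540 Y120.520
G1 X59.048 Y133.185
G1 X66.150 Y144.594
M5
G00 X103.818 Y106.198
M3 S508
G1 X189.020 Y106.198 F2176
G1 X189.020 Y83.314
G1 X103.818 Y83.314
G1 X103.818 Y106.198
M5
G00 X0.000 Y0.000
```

<svg xmlns="http://www.w3.org/2000/svg" width="224.916mm" height="183.561mm" viewBox="0 0 224.916 183.561">
  <polygon points="66.150,38.967 79.497,37.407 89.039,46.869 87.591,60.229 76.242,67.426 63.540,63.041 59.048,50.376" fill="none" stroke="#ff0000"/>
  <polygon points="103.818,77.363 189.020,77.363 189.020,100.247 103.818,100.247" fill="none" stroke="#ff0000"/>
</svg>

Each laser-on run becomes one SVG element. Flip Y back into SVG space with y_svg = 183.561 − y_machine. Every run uses S508, so all elements get stroke `#ff0000` (score).

Run 1: The run returns to its start, so emit a `<polygon>` with points (Y-flipped): 66.150,38.967 79.497,37.407 89.039,46.869 87.591,60.229 76.242,67.426 63.540,63.041 59.048,50.376.

Run 2: The run returns to its start, so emit a `<polygon>` with points (Y-flipped): 103.818,77.363 189.020,77.363 189.020,100.247 103.818,100.247.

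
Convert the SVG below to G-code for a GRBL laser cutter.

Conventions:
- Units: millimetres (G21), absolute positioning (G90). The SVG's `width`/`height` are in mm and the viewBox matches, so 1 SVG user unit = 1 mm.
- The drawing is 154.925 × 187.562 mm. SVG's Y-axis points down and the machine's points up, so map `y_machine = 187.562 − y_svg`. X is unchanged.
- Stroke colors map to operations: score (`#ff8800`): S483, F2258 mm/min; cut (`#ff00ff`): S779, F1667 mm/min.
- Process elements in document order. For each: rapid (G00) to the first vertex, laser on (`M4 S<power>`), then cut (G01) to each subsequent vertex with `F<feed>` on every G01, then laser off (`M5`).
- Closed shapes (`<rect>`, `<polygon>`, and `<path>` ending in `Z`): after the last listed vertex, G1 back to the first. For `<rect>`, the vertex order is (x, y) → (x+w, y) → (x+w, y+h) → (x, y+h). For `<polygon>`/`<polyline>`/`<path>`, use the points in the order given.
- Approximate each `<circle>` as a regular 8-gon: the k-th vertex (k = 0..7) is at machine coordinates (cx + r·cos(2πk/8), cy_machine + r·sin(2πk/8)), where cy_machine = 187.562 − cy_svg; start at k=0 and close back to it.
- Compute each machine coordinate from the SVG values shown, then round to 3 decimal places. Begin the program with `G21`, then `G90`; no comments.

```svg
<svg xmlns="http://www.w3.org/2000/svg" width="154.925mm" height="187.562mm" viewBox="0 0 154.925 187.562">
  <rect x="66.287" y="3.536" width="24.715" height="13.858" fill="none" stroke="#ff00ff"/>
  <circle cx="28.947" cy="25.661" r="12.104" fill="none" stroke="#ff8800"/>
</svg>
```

G21
G90
G00 X66.287 Y184.026
M4 S779
G01 X91.002 Y184.026 F1667
G01 X91.002 Y170.168 F1667
G01 X66.287 Y170.168 F1667
G01 X66.287 Y184.026 F1667
M5
G00 X41.051 Y161.901
M4 S483
G01 X37.506 Y170.460 F2258
G01 X28.947 Y174.005 F2258
G01 X20.388 Y170.460 F2258
G01 X16.843 Y161.901 F2258
G01 X20.388 Y153.342 F2258
G01 X28.947 Y149.797 F2258
G01 X37.506 Y153.342 F2258
G01 X41.051 Y161.901 F2258
M5

Since the viewBox matches the mm dimensions, user units are millimetres directly. The only transform is the Y-flip y_m = 187.562 − y_svg.

Shape 1 is a rectangle drawn with `<rect>`. Its stroke #ff00ff means cut at S779, F1667. After flipping Y the toolpath is (66.287,184.026) → (91.002,184.026) → (91.002,170.168) → (66.287,170.168) → (66.287,184.026), returning to the start.

Shape 2 is a circle drawn with `<circle>`. Its stroke #ff8800 means score at S483, F2258. After flipping Y the toolpath is (41.051,161.901) → (37.506,170.460) → (28.947,174.005) → (20.388,170.460) → (16.843,161.901) → (20.388,153.342) → (28.947,149.797) → (37.506,153.342) → (41.051,161.901), returning to the start.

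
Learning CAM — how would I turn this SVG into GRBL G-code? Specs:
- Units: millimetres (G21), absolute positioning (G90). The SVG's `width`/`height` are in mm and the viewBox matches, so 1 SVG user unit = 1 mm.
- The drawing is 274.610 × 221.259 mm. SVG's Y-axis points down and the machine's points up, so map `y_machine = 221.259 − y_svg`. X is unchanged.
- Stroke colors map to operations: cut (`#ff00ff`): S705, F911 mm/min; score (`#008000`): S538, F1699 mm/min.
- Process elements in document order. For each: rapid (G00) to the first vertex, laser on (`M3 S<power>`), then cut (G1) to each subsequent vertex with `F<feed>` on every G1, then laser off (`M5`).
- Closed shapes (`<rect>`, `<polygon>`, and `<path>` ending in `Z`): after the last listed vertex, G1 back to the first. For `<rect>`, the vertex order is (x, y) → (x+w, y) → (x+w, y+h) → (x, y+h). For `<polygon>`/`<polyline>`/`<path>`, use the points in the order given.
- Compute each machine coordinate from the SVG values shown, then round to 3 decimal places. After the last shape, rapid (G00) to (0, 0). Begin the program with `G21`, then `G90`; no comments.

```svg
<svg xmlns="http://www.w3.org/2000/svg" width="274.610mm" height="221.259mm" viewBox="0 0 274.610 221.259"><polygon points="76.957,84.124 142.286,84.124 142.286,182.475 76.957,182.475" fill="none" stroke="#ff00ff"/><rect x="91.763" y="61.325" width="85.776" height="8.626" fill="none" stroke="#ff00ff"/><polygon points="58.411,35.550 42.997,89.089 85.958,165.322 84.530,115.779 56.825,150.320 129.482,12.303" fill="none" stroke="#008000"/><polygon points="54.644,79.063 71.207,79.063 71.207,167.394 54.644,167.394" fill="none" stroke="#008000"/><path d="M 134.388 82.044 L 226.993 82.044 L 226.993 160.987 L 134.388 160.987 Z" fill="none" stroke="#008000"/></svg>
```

G21
G90
G00 X76.957 Y137.135
M3 S705
G1 X142.286 Y137.135 F911
G1 X142.286 Y38.784 F911
G1 X76.957 Y38.784 F911
G1 X76.957 Y137.135 F911
M5
G00 X91.763 Y159.934
M3 S705
G1 X177.539 Y159.934 F911
G1 X177.539 Y151.308 F911
G1 X91.763 Y151.308 F911
G1 X91.763 Y159.934 F911
M5
G00 X58.411 Y185.709
M3 S538
G1 X42.997 Y132.170 F1699
G1 X85.958 Y55.937 F1699
G1 X84.530 Y105.480 F1699
G1 X56.825 Y70.939 F1699
G1 X129.482 Y208.956 F1699
G1 X58.411 Y185.709 F1699
M5
G00 X54.644 Y142.196
M3 S538
G1 X71.207 Y142.196 F1699
G1 X71.207 Y53.865 F1699
G1 X54.644 Y53.865 F1699
G1 X54.644 Y142.196 F1699
M5
G00 X134.388 Y139.215
M3 S538
G1 X226.993 Y139.215 F1699
G1 X226.993 Y60.272 F1699
G1 X134.388 Y60.272 F1699
G1 X134.388 Y139.215 F1699
M5
G00 X0.000 Y0.000

viewBox `0 0 274.610 221.259` with mm width/height → 1 unit = 1 mm. Flip: y_m = 221.259 − y_svg.

**Shape 1** — `<polygon>` rectangle, stroke `#ff00ff` → cut (S705, F911). Machine vertices: (76.957,137.135) → (142.286,137.135) → (142.286,38.784) → (76.957,38.784) → (76.957,137.135). Closed: final G1 returns to the first vertex.

**Shape 2** — `<rect>` rectangle, stroke `#ff00ff` → cut (S705, F911). Machine vertices: (91.763,159.934) → (177.539,159.934) → (177.539,151.308) → (91.763,151.308) → (91.763,159.934). Closed: final G1 returns to the first vertex.

**Shape 3** — `<polygon>` closed polygon, stroke `#008000` → score (S538, F1699). Machine vertices: (58.411,185.709) → (42.997,132.170) → (85.958,55.937) → (84.530,105.480) → (56.825,70.939) → (129.482,208.956) → (58.411,185.709). Closed: final G1 returns to the first vertex.

**Shape 4** — `<polygon>` rectangle, stroke `#008000` → score (S538, F1699). Machine vertices: (54.644,142.196) → (71.207,142.196) → (71.207,53.865) → (54.644,53.865) → (54.644,142.196). Closed: final G1 returns to the first vertex.

**Shape 5** — `<path>` rectangle, stroke `#008000` → score (S538, F1699). Machine vertices: (134.388,139.215) → (226.993,139.215) → (226.993,60.272) → (134.388,60.272) → (134.388,139.215). Closed: final G1 returns to the first vertex.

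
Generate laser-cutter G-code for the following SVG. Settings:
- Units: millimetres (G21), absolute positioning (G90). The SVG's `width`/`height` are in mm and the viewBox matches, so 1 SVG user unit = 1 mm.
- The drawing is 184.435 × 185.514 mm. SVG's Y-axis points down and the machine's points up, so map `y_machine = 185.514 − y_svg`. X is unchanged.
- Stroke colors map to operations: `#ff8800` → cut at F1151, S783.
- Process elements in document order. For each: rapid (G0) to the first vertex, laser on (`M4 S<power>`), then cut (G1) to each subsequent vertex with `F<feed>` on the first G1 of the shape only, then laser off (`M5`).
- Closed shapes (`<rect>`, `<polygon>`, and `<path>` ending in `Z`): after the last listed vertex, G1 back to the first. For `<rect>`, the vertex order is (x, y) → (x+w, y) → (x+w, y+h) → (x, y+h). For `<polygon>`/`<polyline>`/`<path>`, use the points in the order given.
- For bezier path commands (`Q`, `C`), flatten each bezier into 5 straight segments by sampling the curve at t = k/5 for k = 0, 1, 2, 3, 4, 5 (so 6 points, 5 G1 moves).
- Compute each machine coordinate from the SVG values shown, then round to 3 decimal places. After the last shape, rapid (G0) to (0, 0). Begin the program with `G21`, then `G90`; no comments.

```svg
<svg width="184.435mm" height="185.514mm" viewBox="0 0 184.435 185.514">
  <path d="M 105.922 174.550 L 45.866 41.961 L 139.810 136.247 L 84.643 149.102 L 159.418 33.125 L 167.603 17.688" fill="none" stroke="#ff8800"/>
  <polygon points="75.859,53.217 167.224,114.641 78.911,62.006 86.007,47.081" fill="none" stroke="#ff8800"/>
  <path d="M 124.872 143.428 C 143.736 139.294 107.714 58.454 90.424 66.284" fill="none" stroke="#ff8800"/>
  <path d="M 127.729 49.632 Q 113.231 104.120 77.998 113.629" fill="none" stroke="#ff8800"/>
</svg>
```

G21
G90
G0 X105.922 Y10.964
M4 S783
G1 X45.866 Y143.553 F1151
G1 X139.810 Y49.267
G1 X84.643 Y36.412
G1 X159.418 Y152.389
G1 X167.603 Y167.826
M5
G0 X75.859 Y132.297
M4 S783
G1 X167.224 Y70.873 F1151
G1 X78.911 Y123.508
G1 X86.007 Y138.433
G1 X75.859 Y132.297
M5
G0 X124.872 Y42.086
M4 S783
G1 X130.193 Y52.448 F1151
G1 X125.875 Y73.282
G1 X115.452 Y96.648
G1 X102.457 Y114.611
G1 X90.424 Y119.230
M5
G0 X127.729 Y135.882
M4 S783
G1 X121.100 Y115.886 F1151
G1 X112.813 Y99.488
G1 X102.867 Y86.689
G1 X91.262 Y77.488
G1 X77.998 Y71.885
M5
G0 X0.000 Y0.000

Since the viewBox matches the mm dimensions, user units are millimetres directly. The only transform is the Y-flip y_m = 185.514 − y_svg.

Shape 1 is a open polyline drawn with `<path>`. Its stroke #ff8800 means cut at S783, F1151. After flipping Y the toolpath is (105.922,10.964) → (45.866,143.553) → (139.810,49.267) → (84.643,36.412) → (159.418,152.389) → (167.603,167.826).

Shape 2 is a closed polygon drawn with `<polygon>`. Its stroke #ff8800 means cut at S783, F1151. After flipping Y the toolpath is (75.859,132.297) → (167.224,70.873) → (78.911,123.508) → (86.007,138.433) → (75.859,132.297), returning to the start.

Shape 3 is a cubic bezier drawn with `<path>`. Its stroke #ff8800 means cut at S783, F1151. After flipping Y the toolpath is (124.872,42.086) → (130.193,52.448) → (125.875,73.282) → (115.452,96.648) → (102.457,114.611) → (90.424,119.230).

Shape 4 is a quadratic bezier drawn with `<path>`. Its stroke #ff8800 means cut at S783, F1151. After flipping Y the toolpath is (127.729,135.882) → (121.100,115.886) → (112.813,99.488) → (102.867,86.689) → (91.262,77.488) → (77.998,71.885).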